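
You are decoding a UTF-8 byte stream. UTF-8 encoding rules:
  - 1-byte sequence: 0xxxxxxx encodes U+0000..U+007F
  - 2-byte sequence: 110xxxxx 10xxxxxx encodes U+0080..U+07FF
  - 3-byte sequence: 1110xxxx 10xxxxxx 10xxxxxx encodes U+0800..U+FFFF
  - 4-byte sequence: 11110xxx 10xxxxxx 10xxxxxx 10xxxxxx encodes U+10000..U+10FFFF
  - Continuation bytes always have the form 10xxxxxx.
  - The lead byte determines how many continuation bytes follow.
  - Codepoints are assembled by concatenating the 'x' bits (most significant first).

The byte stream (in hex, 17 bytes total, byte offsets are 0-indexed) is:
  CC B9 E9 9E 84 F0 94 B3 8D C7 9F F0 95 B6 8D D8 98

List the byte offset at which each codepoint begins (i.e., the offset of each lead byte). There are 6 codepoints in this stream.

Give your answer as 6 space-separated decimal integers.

Byte[0]=CC: 2-byte lead, need 1 cont bytes. acc=0xC
Byte[1]=B9: continuation. acc=(acc<<6)|0x39=0x339
Completed: cp=U+0339 (starts at byte 0)
Byte[2]=E9: 3-byte lead, need 2 cont bytes. acc=0x9
Byte[3]=9E: continuation. acc=(acc<<6)|0x1E=0x25E
Byte[4]=84: continuation. acc=(acc<<6)|0x04=0x9784
Completed: cp=U+9784 (starts at byte 2)
Byte[5]=F0: 4-byte lead, need 3 cont bytes. acc=0x0
Byte[6]=94: continuation. acc=(acc<<6)|0x14=0x14
Byte[7]=B3: continuation. acc=(acc<<6)|0x33=0x533
Byte[8]=8D: continuation. acc=(acc<<6)|0x0D=0x14CCD
Completed: cp=U+14CCD (starts at byte 5)
Byte[9]=C7: 2-byte lead, need 1 cont bytes. acc=0x7
Byte[10]=9F: continuation. acc=(acc<<6)|0x1F=0x1DF
Completed: cp=U+01DF (starts at byte 9)
Byte[11]=F0: 4-byte lead, need 3 cont bytes. acc=0x0
Byte[12]=95: continuation. acc=(acc<<6)|0x15=0x15
Byte[13]=B6: continuation. acc=(acc<<6)|0x36=0x576
Byte[14]=8D: continuation. acc=(acc<<6)|0x0D=0x15D8D
Completed: cp=U+15D8D (starts at byte 11)
Byte[15]=D8: 2-byte lead, need 1 cont bytes. acc=0x18
Byte[16]=98: continuation. acc=(acc<<6)|0x18=0x618
Completed: cp=U+0618 (starts at byte 15)

Answer: 0 2 5 9 11 15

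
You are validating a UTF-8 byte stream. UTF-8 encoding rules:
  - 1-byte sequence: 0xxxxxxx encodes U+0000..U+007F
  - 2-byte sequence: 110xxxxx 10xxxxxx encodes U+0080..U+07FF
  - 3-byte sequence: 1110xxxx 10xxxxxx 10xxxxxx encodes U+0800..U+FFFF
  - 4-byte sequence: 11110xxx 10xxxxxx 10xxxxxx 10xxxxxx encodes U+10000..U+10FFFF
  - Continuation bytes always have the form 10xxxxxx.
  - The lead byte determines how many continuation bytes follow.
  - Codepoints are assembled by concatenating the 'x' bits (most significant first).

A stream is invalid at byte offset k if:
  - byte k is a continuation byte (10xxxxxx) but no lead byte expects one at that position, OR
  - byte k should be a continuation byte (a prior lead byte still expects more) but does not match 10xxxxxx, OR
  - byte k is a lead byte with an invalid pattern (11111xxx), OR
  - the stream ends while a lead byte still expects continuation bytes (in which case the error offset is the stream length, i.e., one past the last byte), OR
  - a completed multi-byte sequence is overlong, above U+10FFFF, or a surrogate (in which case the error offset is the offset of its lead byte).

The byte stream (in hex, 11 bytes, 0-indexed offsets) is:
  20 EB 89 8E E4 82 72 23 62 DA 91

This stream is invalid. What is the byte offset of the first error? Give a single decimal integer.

Answer: 6

Derivation:
Byte[0]=20: 1-byte ASCII. cp=U+0020
Byte[1]=EB: 3-byte lead, need 2 cont bytes. acc=0xB
Byte[2]=89: continuation. acc=(acc<<6)|0x09=0x2C9
Byte[3]=8E: continuation. acc=(acc<<6)|0x0E=0xB24E
Completed: cp=U+B24E (starts at byte 1)
Byte[4]=E4: 3-byte lead, need 2 cont bytes. acc=0x4
Byte[5]=82: continuation. acc=(acc<<6)|0x02=0x102
Byte[6]=72: expected 10xxxxxx continuation. INVALID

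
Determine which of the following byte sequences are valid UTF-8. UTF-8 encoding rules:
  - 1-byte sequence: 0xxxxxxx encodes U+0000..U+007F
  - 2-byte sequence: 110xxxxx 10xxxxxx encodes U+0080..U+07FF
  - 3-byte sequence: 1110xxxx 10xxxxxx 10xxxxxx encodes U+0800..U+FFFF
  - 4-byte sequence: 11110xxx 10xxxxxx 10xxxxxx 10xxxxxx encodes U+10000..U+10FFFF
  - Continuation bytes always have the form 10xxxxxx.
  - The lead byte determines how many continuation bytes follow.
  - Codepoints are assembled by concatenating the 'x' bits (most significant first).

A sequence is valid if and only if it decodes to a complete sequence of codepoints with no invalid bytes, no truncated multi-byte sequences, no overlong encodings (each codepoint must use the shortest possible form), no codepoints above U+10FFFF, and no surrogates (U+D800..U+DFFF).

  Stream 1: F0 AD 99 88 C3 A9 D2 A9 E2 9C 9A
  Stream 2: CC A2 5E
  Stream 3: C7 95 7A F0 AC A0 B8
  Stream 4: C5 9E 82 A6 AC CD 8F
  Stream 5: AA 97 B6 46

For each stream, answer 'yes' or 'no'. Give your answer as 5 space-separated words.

Answer: yes yes yes no no

Derivation:
Stream 1: decodes cleanly. VALID
Stream 2: decodes cleanly. VALID
Stream 3: decodes cleanly. VALID
Stream 4: error at byte offset 2. INVALID
Stream 5: error at byte offset 0. INVALID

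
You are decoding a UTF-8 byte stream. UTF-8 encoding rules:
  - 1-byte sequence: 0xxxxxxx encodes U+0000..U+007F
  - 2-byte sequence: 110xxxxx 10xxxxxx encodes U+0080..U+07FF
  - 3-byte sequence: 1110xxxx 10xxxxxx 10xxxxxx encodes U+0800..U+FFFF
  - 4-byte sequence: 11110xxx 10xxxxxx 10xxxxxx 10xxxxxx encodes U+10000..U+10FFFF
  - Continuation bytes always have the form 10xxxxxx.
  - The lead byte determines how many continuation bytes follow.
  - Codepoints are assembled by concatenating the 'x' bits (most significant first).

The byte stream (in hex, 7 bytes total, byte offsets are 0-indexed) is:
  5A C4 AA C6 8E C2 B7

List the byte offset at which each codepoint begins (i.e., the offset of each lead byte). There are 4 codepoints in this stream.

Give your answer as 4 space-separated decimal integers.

Byte[0]=5A: 1-byte ASCII. cp=U+005A
Byte[1]=C4: 2-byte lead, need 1 cont bytes. acc=0x4
Byte[2]=AA: continuation. acc=(acc<<6)|0x2A=0x12A
Completed: cp=U+012A (starts at byte 1)
Byte[3]=C6: 2-byte lead, need 1 cont bytes. acc=0x6
Byte[4]=8E: continuation. acc=(acc<<6)|0x0E=0x18E
Completed: cp=U+018E (starts at byte 3)
Byte[5]=C2: 2-byte lead, need 1 cont bytes. acc=0x2
Byte[6]=B7: continuation. acc=(acc<<6)|0x37=0xB7
Completed: cp=U+00B7 (starts at byte 5)

Answer: 0 1 3 5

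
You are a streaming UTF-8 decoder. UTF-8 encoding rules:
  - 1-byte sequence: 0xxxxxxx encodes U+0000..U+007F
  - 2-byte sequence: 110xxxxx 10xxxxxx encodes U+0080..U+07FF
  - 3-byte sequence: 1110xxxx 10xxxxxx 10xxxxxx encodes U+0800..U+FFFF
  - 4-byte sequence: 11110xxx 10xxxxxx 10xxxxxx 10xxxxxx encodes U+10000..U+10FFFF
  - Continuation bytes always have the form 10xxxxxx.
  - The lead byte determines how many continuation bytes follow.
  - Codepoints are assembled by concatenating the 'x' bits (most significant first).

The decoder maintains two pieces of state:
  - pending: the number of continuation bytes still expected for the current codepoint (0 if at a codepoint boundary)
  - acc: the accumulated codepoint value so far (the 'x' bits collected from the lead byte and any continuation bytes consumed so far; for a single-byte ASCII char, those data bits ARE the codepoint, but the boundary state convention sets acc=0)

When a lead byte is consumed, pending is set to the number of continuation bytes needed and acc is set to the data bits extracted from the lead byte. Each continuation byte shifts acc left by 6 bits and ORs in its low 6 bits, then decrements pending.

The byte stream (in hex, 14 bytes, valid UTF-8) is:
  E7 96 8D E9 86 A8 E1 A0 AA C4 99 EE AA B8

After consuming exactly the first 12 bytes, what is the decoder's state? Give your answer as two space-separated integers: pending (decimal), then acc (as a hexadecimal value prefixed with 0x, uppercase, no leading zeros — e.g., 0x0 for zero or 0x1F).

Byte[0]=E7: 3-byte lead. pending=2, acc=0x7
Byte[1]=96: continuation. acc=(acc<<6)|0x16=0x1D6, pending=1
Byte[2]=8D: continuation. acc=(acc<<6)|0x0D=0x758D, pending=0
Byte[3]=E9: 3-byte lead. pending=2, acc=0x9
Byte[4]=86: continuation. acc=(acc<<6)|0x06=0x246, pending=1
Byte[5]=A8: continuation. acc=(acc<<6)|0x28=0x91A8, pending=0
Byte[6]=E1: 3-byte lead. pending=2, acc=0x1
Byte[7]=A0: continuation. acc=(acc<<6)|0x20=0x60, pending=1
Byte[8]=AA: continuation. acc=(acc<<6)|0x2A=0x182A, pending=0
Byte[9]=C4: 2-byte lead. pending=1, acc=0x4
Byte[10]=99: continuation. acc=(acc<<6)|0x19=0x119, pending=0
Byte[11]=EE: 3-byte lead. pending=2, acc=0xE

Answer: 2 0xE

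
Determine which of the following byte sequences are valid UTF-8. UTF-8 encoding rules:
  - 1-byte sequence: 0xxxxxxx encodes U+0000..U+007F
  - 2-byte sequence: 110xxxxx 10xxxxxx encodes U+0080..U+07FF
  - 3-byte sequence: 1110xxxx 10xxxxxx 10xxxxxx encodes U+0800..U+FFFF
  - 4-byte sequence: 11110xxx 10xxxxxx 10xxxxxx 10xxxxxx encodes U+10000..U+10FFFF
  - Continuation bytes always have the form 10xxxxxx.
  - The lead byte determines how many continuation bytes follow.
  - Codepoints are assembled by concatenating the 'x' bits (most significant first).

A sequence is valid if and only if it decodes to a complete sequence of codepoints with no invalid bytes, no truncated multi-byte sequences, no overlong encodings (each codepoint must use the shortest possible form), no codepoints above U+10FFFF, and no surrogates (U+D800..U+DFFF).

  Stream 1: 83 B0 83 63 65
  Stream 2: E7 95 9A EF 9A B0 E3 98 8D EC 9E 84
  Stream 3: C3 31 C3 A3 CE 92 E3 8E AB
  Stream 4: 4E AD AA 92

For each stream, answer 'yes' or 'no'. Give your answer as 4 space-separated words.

Answer: no yes no no

Derivation:
Stream 1: error at byte offset 0. INVALID
Stream 2: decodes cleanly. VALID
Stream 3: error at byte offset 1. INVALID
Stream 4: error at byte offset 1. INVALID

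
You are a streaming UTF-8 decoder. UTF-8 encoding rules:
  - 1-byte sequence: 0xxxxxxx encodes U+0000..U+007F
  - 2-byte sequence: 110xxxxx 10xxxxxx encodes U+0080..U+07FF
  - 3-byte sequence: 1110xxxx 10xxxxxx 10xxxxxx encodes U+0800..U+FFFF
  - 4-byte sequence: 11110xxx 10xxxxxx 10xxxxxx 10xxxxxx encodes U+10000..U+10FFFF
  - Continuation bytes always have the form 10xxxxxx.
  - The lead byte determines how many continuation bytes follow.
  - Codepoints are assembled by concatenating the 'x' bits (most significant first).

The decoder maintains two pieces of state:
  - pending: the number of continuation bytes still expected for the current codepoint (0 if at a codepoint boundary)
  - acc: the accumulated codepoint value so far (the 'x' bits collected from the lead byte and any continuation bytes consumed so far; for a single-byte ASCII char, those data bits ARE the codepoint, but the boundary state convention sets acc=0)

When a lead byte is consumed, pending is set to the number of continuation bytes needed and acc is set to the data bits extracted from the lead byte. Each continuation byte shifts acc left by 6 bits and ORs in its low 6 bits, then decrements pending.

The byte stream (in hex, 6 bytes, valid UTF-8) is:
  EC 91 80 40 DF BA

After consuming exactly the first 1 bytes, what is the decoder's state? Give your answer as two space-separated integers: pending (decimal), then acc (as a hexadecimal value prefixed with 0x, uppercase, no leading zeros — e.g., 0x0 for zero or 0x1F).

Byte[0]=EC: 3-byte lead. pending=2, acc=0xC

Answer: 2 0xC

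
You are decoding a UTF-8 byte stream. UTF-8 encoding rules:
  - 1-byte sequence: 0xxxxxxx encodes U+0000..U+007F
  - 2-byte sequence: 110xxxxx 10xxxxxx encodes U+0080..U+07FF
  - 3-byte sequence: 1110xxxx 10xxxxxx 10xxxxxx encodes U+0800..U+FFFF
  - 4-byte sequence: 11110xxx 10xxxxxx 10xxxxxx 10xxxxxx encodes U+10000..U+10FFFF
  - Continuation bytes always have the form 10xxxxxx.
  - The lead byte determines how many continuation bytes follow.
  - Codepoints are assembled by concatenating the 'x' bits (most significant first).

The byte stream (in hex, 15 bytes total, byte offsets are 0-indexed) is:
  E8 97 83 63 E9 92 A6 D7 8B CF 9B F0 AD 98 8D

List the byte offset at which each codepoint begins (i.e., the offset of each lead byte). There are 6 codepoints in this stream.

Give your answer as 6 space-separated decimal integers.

Answer: 0 3 4 7 9 11

Derivation:
Byte[0]=E8: 3-byte lead, need 2 cont bytes. acc=0x8
Byte[1]=97: continuation. acc=(acc<<6)|0x17=0x217
Byte[2]=83: continuation. acc=(acc<<6)|0x03=0x85C3
Completed: cp=U+85C3 (starts at byte 0)
Byte[3]=63: 1-byte ASCII. cp=U+0063
Byte[4]=E9: 3-byte lead, need 2 cont bytes. acc=0x9
Byte[5]=92: continuation. acc=(acc<<6)|0x12=0x252
Byte[6]=A6: continuation. acc=(acc<<6)|0x26=0x94A6
Completed: cp=U+94A6 (starts at byte 4)
Byte[7]=D7: 2-byte lead, need 1 cont bytes. acc=0x17
Byte[8]=8B: continuation. acc=(acc<<6)|0x0B=0x5CB
Completed: cp=U+05CB (starts at byte 7)
Byte[9]=CF: 2-byte lead, need 1 cont bytes. acc=0xF
Byte[10]=9B: continuation. acc=(acc<<6)|0x1B=0x3DB
Completed: cp=U+03DB (starts at byte 9)
Byte[11]=F0: 4-byte lead, need 3 cont bytes. acc=0x0
Byte[12]=AD: continuation. acc=(acc<<6)|0x2D=0x2D
Byte[13]=98: continuation. acc=(acc<<6)|0x18=0xB58
Byte[14]=8D: continuation. acc=(acc<<6)|0x0D=0x2D60D
Completed: cp=U+2D60D (starts at byte 11)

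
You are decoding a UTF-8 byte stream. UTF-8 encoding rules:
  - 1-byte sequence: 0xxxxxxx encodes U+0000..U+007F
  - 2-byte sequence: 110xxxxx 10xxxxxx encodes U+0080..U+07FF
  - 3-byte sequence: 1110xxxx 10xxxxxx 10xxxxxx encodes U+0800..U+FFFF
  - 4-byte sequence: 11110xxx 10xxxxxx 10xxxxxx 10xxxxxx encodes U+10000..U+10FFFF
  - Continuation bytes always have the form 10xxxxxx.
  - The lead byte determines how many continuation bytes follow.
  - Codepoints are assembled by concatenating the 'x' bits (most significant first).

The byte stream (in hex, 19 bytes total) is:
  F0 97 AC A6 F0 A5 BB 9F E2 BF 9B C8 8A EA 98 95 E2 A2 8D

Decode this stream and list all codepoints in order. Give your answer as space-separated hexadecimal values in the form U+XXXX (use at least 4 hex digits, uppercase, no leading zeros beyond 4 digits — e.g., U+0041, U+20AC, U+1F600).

Byte[0]=F0: 4-byte lead, need 3 cont bytes. acc=0x0
Byte[1]=97: continuation. acc=(acc<<6)|0x17=0x17
Byte[2]=AC: continuation. acc=(acc<<6)|0x2C=0x5EC
Byte[3]=A6: continuation. acc=(acc<<6)|0x26=0x17B26
Completed: cp=U+17B26 (starts at byte 0)
Byte[4]=F0: 4-byte lead, need 3 cont bytes. acc=0x0
Byte[5]=A5: continuation. acc=(acc<<6)|0x25=0x25
Byte[6]=BB: continuation. acc=(acc<<6)|0x3B=0x97B
Byte[7]=9F: continuation. acc=(acc<<6)|0x1F=0x25EDF
Completed: cp=U+25EDF (starts at byte 4)
Byte[8]=E2: 3-byte lead, need 2 cont bytes. acc=0x2
Byte[9]=BF: continuation. acc=(acc<<6)|0x3F=0xBF
Byte[10]=9B: continuation. acc=(acc<<6)|0x1B=0x2FDB
Completed: cp=U+2FDB (starts at byte 8)
Byte[11]=C8: 2-byte lead, need 1 cont bytes. acc=0x8
Byte[12]=8A: continuation. acc=(acc<<6)|0x0A=0x20A
Completed: cp=U+020A (starts at byte 11)
Byte[13]=EA: 3-byte lead, need 2 cont bytes. acc=0xA
Byte[14]=98: continuation. acc=(acc<<6)|0x18=0x298
Byte[15]=95: continuation. acc=(acc<<6)|0x15=0xA615
Completed: cp=U+A615 (starts at byte 13)
Byte[16]=E2: 3-byte lead, need 2 cont bytes. acc=0x2
Byte[17]=A2: continuation. acc=(acc<<6)|0x22=0xA2
Byte[18]=8D: continuation. acc=(acc<<6)|0x0D=0x288D
Completed: cp=U+288D (starts at byte 16)

Answer: U+17B26 U+25EDF U+2FDB U+020A U+A615 U+288D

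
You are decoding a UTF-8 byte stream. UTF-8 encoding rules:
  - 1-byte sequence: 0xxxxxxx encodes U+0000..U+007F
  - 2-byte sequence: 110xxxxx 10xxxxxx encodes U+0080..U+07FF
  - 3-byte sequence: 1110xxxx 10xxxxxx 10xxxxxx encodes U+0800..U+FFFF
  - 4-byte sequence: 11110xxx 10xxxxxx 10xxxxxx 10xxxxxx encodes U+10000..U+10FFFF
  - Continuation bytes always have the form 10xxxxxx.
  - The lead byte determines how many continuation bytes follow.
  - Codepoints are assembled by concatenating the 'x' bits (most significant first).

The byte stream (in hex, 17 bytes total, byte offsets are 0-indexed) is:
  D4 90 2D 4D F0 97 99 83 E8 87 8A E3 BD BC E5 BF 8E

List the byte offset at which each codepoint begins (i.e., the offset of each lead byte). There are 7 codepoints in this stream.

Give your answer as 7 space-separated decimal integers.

Byte[0]=D4: 2-byte lead, need 1 cont bytes. acc=0x14
Byte[1]=90: continuation. acc=(acc<<6)|0x10=0x510
Completed: cp=U+0510 (starts at byte 0)
Byte[2]=2D: 1-byte ASCII. cp=U+002D
Byte[3]=4D: 1-byte ASCII. cp=U+004D
Byte[4]=F0: 4-byte lead, need 3 cont bytes. acc=0x0
Byte[5]=97: continuation. acc=(acc<<6)|0x17=0x17
Byte[6]=99: continuation. acc=(acc<<6)|0x19=0x5D9
Byte[7]=83: continuation. acc=(acc<<6)|0x03=0x17643
Completed: cp=U+17643 (starts at byte 4)
Byte[8]=E8: 3-byte lead, need 2 cont bytes. acc=0x8
Byte[9]=87: continuation. acc=(acc<<6)|0x07=0x207
Byte[10]=8A: continuation. acc=(acc<<6)|0x0A=0x81CA
Completed: cp=U+81CA (starts at byte 8)
Byte[11]=E3: 3-byte lead, need 2 cont bytes. acc=0x3
Byte[12]=BD: continuation. acc=(acc<<6)|0x3D=0xFD
Byte[13]=BC: continuation. acc=(acc<<6)|0x3C=0x3F7C
Completed: cp=U+3F7C (starts at byte 11)
Byte[14]=E5: 3-byte lead, need 2 cont bytes. acc=0x5
Byte[15]=BF: continuation. acc=(acc<<6)|0x3F=0x17F
Byte[16]=8E: continuation. acc=(acc<<6)|0x0E=0x5FCE
Completed: cp=U+5FCE (starts at byte 14)

Answer: 0 2 3 4 8 11 14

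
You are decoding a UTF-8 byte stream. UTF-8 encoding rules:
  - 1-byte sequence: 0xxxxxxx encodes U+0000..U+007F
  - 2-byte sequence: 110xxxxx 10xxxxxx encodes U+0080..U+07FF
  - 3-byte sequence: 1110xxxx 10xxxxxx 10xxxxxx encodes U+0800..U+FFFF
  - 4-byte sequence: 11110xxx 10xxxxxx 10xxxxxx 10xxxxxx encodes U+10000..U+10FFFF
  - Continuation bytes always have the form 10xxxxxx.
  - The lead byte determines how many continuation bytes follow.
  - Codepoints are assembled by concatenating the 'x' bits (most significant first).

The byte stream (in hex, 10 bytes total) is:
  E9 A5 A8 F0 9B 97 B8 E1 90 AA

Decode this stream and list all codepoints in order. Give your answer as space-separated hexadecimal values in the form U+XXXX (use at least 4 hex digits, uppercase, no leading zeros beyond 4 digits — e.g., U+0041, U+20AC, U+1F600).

Answer: U+9968 U+1B5F8 U+142A

Derivation:
Byte[0]=E9: 3-byte lead, need 2 cont bytes. acc=0x9
Byte[1]=A5: continuation. acc=(acc<<6)|0x25=0x265
Byte[2]=A8: continuation. acc=(acc<<6)|0x28=0x9968
Completed: cp=U+9968 (starts at byte 0)
Byte[3]=F0: 4-byte lead, need 3 cont bytes. acc=0x0
Byte[4]=9B: continuation. acc=(acc<<6)|0x1B=0x1B
Byte[5]=97: continuation. acc=(acc<<6)|0x17=0x6D7
Byte[6]=B8: continuation. acc=(acc<<6)|0x38=0x1B5F8
Completed: cp=U+1B5F8 (starts at byte 3)
Byte[7]=E1: 3-byte lead, need 2 cont bytes. acc=0x1
Byte[8]=90: continuation. acc=(acc<<6)|0x10=0x50
Byte[9]=AA: continuation. acc=(acc<<6)|0x2A=0x142A
Completed: cp=U+142A (starts at byte 7)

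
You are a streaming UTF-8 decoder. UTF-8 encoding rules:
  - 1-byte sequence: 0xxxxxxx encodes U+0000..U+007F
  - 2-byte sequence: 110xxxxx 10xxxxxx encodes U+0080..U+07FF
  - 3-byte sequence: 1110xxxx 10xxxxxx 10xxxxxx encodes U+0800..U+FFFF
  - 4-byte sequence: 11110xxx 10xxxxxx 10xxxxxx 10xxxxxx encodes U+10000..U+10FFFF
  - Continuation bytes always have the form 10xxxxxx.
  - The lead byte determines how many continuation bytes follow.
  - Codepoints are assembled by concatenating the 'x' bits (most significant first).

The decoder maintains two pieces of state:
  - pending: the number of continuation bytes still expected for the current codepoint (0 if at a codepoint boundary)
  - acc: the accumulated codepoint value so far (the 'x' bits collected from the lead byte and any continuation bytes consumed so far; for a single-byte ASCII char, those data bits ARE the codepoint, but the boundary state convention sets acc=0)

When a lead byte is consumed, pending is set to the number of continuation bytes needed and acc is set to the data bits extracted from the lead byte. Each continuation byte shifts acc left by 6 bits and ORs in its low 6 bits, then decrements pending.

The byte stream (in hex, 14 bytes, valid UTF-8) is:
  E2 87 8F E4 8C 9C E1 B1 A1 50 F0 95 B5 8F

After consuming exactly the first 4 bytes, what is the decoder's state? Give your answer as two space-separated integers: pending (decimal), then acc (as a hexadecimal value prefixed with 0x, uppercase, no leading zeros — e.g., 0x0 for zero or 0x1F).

Byte[0]=E2: 3-byte lead. pending=2, acc=0x2
Byte[1]=87: continuation. acc=(acc<<6)|0x07=0x87, pending=1
Byte[2]=8F: continuation. acc=(acc<<6)|0x0F=0x21CF, pending=0
Byte[3]=E4: 3-byte lead. pending=2, acc=0x4

Answer: 2 0x4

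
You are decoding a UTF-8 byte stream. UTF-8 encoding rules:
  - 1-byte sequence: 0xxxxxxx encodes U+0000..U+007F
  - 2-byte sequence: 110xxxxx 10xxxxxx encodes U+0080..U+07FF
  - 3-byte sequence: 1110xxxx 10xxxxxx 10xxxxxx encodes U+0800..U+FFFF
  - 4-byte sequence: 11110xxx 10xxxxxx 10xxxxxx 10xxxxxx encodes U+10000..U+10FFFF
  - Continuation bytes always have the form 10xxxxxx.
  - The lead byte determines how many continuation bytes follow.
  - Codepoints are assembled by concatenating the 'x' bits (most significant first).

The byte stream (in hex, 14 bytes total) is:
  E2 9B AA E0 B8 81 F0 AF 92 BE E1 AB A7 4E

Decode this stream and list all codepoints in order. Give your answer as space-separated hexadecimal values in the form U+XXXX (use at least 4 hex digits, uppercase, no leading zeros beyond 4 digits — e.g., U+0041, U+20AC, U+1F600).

Byte[0]=E2: 3-byte lead, need 2 cont bytes. acc=0x2
Byte[1]=9B: continuation. acc=(acc<<6)|0x1B=0x9B
Byte[2]=AA: continuation. acc=(acc<<6)|0x2A=0x26EA
Completed: cp=U+26EA (starts at byte 0)
Byte[3]=E0: 3-byte lead, need 2 cont bytes. acc=0x0
Byte[4]=B8: continuation. acc=(acc<<6)|0x38=0x38
Byte[5]=81: continuation. acc=(acc<<6)|0x01=0xE01
Completed: cp=U+0E01 (starts at byte 3)
Byte[6]=F0: 4-byte lead, need 3 cont bytes. acc=0x0
Byte[7]=AF: continuation. acc=(acc<<6)|0x2F=0x2F
Byte[8]=92: continuation. acc=(acc<<6)|0x12=0xBD2
Byte[9]=BE: continuation. acc=(acc<<6)|0x3E=0x2F4BE
Completed: cp=U+2F4BE (starts at byte 6)
Byte[10]=E1: 3-byte lead, need 2 cont bytes. acc=0x1
Byte[11]=AB: continuation. acc=(acc<<6)|0x2B=0x6B
Byte[12]=A7: continuation. acc=(acc<<6)|0x27=0x1AE7
Completed: cp=U+1AE7 (starts at byte 10)
Byte[13]=4E: 1-byte ASCII. cp=U+004E

Answer: U+26EA U+0E01 U+2F4BE U+1AE7 U+004E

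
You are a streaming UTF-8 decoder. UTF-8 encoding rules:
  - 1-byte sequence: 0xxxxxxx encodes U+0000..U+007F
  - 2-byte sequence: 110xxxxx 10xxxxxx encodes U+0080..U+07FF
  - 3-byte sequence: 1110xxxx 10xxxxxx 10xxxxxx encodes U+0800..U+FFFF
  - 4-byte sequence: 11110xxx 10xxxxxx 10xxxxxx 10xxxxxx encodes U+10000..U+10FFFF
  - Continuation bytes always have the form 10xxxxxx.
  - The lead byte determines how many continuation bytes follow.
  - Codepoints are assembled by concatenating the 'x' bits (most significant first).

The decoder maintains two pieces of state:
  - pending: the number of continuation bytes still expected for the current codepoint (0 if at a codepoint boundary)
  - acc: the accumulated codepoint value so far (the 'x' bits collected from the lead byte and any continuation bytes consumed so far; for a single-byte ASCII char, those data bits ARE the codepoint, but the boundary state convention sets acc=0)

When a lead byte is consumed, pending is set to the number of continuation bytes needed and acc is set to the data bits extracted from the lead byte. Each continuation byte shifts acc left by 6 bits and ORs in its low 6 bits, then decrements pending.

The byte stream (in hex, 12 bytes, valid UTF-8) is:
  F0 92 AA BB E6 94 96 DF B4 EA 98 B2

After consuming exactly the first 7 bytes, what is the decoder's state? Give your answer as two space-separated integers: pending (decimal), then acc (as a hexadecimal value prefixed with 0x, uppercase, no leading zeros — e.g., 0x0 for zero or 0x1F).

Byte[0]=F0: 4-byte lead. pending=3, acc=0x0
Byte[1]=92: continuation. acc=(acc<<6)|0x12=0x12, pending=2
Byte[2]=AA: continuation. acc=(acc<<6)|0x2A=0x4AA, pending=1
Byte[3]=BB: continuation. acc=(acc<<6)|0x3B=0x12ABB, pending=0
Byte[4]=E6: 3-byte lead. pending=2, acc=0x6
Byte[5]=94: continuation. acc=(acc<<6)|0x14=0x194, pending=1
Byte[6]=96: continuation. acc=(acc<<6)|0x16=0x6516, pending=0

Answer: 0 0x6516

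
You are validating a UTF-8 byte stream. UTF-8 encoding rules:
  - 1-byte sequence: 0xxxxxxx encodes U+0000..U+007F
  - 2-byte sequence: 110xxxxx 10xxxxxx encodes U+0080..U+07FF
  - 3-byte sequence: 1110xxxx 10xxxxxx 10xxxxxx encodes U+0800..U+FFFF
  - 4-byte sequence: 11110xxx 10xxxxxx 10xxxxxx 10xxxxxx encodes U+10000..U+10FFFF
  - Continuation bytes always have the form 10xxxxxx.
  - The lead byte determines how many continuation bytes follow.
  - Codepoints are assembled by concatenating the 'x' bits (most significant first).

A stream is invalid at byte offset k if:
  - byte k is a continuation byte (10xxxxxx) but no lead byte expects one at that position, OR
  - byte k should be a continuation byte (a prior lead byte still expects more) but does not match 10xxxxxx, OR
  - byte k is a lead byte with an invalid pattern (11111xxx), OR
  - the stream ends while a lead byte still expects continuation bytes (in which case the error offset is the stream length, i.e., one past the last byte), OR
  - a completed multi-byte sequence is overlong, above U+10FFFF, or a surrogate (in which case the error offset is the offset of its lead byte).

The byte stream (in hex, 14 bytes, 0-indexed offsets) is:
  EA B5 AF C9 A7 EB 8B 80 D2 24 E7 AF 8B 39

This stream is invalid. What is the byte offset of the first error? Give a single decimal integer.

Answer: 9

Derivation:
Byte[0]=EA: 3-byte lead, need 2 cont bytes. acc=0xA
Byte[1]=B5: continuation. acc=(acc<<6)|0x35=0x2B5
Byte[2]=AF: continuation. acc=(acc<<6)|0x2F=0xAD6F
Completed: cp=U+AD6F (starts at byte 0)
Byte[3]=C9: 2-byte lead, need 1 cont bytes. acc=0x9
Byte[4]=A7: continuation. acc=(acc<<6)|0x27=0x267
Completed: cp=U+0267 (starts at byte 3)
Byte[5]=EB: 3-byte lead, need 2 cont bytes. acc=0xB
Byte[6]=8B: continuation. acc=(acc<<6)|0x0B=0x2CB
Byte[7]=80: continuation. acc=(acc<<6)|0x00=0xB2C0
Completed: cp=U+B2C0 (starts at byte 5)
Byte[8]=D2: 2-byte lead, need 1 cont bytes. acc=0x12
Byte[9]=24: expected 10xxxxxx continuation. INVALID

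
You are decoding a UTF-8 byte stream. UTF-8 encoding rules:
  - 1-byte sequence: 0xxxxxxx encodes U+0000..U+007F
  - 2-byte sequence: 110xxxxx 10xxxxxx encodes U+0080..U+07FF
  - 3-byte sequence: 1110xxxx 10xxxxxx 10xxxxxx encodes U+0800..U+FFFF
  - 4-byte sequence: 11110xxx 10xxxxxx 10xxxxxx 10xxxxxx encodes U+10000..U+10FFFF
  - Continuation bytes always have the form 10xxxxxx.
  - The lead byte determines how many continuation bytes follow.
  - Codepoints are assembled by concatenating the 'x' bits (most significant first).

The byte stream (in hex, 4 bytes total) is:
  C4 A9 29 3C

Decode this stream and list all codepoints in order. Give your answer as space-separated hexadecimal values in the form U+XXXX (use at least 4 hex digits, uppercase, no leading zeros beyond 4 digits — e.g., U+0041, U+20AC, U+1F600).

Byte[0]=C4: 2-byte lead, need 1 cont bytes. acc=0x4
Byte[1]=A9: continuation. acc=(acc<<6)|0x29=0x129
Completed: cp=U+0129 (starts at byte 0)
Byte[2]=29: 1-byte ASCII. cp=U+0029
Byte[3]=3C: 1-byte ASCII. cp=U+003C

Answer: U+0129 U+0029 U+003C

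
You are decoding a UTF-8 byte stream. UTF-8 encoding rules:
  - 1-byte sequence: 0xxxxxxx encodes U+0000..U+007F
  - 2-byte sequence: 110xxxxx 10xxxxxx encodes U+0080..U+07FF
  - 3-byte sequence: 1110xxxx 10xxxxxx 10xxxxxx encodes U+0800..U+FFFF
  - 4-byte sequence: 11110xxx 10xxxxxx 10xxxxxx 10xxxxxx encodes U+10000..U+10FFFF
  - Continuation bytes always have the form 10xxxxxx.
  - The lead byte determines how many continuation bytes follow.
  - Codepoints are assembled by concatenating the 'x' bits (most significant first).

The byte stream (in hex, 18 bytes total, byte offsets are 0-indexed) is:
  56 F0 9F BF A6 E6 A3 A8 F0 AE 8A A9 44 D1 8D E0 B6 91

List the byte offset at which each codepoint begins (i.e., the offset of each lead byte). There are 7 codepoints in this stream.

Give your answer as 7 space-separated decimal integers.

Byte[0]=56: 1-byte ASCII. cp=U+0056
Byte[1]=F0: 4-byte lead, need 3 cont bytes. acc=0x0
Byte[2]=9F: continuation. acc=(acc<<6)|0x1F=0x1F
Byte[3]=BF: continuation. acc=(acc<<6)|0x3F=0x7FF
Byte[4]=A6: continuation. acc=(acc<<6)|0x26=0x1FFE6
Completed: cp=U+1FFE6 (starts at byte 1)
Byte[5]=E6: 3-byte lead, need 2 cont bytes. acc=0x6
Byte[6]=A3: continuation. acc=(acc<<6)|0x23=0x1A3
Byte[7]=A8: continuation. acc=(acc<<6)|0x28=0x68E8
Completed: cp=U+68E8 (starts at byte 5)
Byte[8]=F0: 4-byte lead, need 3 cont bytes. acc=0x0
Byte[9]=AE: continuation. acc=(acc<<6)|0x2E=0x2E
Byte[10]=8A: continuation. acc=(acc<<6)|0x0A=0xB8A
Byte[11]=A9: continuation. acc=(acc<<6)|0x29=0x2E2A9
Completed: cp=U+2E2A9 (starts at byte 8)
Byte[12]=44: 1-byte ASCII. cp=U+0044
Byte[13]=D1: 2-byte lead, need 1 cont bytes. acc=0x11
Byte[14]=8D: continuation. acc=(acc<<6)|0x0D=0x44D
Completed: cp=U+044D (starts at byte 13)
Byte[15]=E0: 3-byte lead, need 2 cont bytes. acc=0x0
Byte[16]=B6: continuation. acc=(acc<<6)|0x36=0x36
Byte[17]=91: continuation. acc=(acc<<6)|0x11=0xD91
Completed: cp=U+0D91 (starts at byte 15)

Answer: 0 1 5 8 12 13 15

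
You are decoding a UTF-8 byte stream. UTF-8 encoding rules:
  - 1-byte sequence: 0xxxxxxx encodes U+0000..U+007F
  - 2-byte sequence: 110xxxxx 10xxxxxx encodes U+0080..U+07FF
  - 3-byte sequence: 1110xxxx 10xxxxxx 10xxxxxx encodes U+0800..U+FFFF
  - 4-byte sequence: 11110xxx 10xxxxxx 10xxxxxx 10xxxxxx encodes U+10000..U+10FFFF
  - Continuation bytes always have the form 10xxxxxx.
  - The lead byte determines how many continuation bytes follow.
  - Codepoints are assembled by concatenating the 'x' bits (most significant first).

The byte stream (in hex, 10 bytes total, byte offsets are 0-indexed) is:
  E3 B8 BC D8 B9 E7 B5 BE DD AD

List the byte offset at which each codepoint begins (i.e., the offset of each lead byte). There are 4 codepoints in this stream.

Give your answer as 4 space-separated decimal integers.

Byte[0]=E3: 3-byte lead, need 2 cont bytes. acc=0x3
Byte[1]=B8: continuation. acc=(acc<<6)|0x38=0xF8
Byte[2]=BC: continuation. acc=(acc<<6)|0x3C=0x3E3C
Completed: cp=U+3E3C (starts at byte 0)
Byte[3]=D8: 2-byte lead, need 1 cont bytes. acc=0x18
Byte[4]=B9: continuation. acc=(acc<<6)|0x39=0x639
Completed: cp=U+0639 (starts at byte 3)
Byte[5]=E7: 3-byte lead, need 2 cont bytes. acc=0x7
Byte[6]=B5: continuation. acc=(acc<<6)|0x35=0x1F5
Byte[7]=BE: continuation. acc=(acc<<6)|0x3E=0x7D7E
Completed: cp=U+7D7E (starts at byte 5)
Byte[8]=DD: 2-byte lead, need 1 cont bytes. acc=0x1D
Byte[9]=AD: continuation. acc=(acc<<6)|0x2D=0x76D
Completed: cp=U+076D (starts at byte 8)

Answer: 0 3 5 8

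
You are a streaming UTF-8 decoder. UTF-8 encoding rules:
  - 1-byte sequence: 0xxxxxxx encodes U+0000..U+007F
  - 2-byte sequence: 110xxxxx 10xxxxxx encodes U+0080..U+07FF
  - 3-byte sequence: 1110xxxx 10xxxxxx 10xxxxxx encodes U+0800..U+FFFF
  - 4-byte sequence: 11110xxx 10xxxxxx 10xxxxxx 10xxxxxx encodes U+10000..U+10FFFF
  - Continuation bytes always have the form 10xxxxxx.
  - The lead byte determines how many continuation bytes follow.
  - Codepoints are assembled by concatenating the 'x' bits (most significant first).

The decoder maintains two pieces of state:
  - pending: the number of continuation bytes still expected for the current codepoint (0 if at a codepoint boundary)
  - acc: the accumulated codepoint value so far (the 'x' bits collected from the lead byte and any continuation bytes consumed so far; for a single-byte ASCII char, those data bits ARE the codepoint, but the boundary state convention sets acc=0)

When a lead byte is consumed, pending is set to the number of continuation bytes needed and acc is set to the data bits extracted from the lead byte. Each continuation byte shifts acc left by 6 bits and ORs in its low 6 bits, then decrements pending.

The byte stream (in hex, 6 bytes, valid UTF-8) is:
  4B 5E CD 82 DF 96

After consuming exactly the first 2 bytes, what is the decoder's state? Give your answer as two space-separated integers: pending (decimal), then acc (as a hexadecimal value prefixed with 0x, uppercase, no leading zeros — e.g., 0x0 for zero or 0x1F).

Byte[0]=4B: 1-byte. pending=0, acc=0x0
Byte[1]=5E: 1-byte. pending=0, acc=0x0

Answer: 0 0x0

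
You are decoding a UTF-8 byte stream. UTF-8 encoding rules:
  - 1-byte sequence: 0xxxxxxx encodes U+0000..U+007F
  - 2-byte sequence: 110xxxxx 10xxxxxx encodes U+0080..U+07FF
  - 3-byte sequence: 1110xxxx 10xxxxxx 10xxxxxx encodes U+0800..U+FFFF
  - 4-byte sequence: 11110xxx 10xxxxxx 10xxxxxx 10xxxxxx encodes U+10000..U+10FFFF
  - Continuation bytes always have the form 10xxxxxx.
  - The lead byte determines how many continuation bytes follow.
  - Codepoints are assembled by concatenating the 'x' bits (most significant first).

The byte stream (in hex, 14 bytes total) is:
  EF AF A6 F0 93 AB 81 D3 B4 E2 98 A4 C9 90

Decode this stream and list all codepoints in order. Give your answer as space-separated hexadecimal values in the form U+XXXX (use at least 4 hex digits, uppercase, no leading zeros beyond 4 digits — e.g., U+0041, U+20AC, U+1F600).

Byte[0]=EF: 3-byte lead, need 2 cont bytes. acc=0xF
Byte[1]=AF: continuation. acc=(acc<<6)|0x2F=0x3EF
Byte[2]=A6: continuation. acc=(acc<<6)|0x26=0xFBE6
Completed: cp=U+FBE6 (starts at byte 0)
Byte[3]=F0: 4-byte lead, need 3 cont bytes. acc=0x0
Byte[4]=93: continuation. acc=(acc<<6)|0x13=0x13
Byte[5]=AB: continuation. acc=(acc<<6)|0x2B=0x4EB
Byte[6]=81: continuation. acc=(acc<<6)|0x01=0x13AC1
Completed: cp=U+13AC1 (starts at byte 3)
Byte[7]=D3: 2-byte lead, need 1 cont bytes. acc=0x13
Byte[8]=B4: continuation. acc=(acc<<6)|0x34=0x4F4
Completed: cp=U+04F4 (starts at byte 7)
Byte[9]=E2: 3-byte lead, need 2 cont bytes. acc=0x2
Byte[10]=98: continuation. acc=(acc<<6)|0x18=0x98
Byte[11]=A4: continuation. acc=(acc<<6)|0x24=0x2624
Completed: cp=U+2624 (starts at byte 9)
Byte[12]=C9: 2-byte lead, need 1 cont bytes. acc=0x9
Byte[13]=90: continuation. acc=(acc<<6)|0x10=0x250
Completed: cp=U+0250 (starts at byte 12)

Answer: U+FBE6 U+13AC1 U+04F4 U+2624 U+0250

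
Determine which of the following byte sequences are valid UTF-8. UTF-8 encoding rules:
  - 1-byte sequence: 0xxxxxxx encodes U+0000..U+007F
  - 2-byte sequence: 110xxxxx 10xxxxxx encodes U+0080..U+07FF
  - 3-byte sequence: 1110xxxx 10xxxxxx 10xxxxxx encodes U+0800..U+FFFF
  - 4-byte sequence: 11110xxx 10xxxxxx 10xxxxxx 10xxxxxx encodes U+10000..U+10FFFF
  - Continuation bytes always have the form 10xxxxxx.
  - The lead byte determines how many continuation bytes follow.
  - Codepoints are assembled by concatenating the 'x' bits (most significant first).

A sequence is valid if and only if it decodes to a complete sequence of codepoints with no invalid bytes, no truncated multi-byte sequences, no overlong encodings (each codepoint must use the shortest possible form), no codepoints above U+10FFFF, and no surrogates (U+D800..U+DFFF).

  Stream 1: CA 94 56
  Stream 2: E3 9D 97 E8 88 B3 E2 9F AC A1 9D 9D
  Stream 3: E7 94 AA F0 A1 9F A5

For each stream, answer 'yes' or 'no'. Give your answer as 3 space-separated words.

Stream 1: decodes cleanly. VALID
Stream 2: error at byte offset 9. INVALID
Stream 3: decodes cleanly. VALID

Answer: yes no yes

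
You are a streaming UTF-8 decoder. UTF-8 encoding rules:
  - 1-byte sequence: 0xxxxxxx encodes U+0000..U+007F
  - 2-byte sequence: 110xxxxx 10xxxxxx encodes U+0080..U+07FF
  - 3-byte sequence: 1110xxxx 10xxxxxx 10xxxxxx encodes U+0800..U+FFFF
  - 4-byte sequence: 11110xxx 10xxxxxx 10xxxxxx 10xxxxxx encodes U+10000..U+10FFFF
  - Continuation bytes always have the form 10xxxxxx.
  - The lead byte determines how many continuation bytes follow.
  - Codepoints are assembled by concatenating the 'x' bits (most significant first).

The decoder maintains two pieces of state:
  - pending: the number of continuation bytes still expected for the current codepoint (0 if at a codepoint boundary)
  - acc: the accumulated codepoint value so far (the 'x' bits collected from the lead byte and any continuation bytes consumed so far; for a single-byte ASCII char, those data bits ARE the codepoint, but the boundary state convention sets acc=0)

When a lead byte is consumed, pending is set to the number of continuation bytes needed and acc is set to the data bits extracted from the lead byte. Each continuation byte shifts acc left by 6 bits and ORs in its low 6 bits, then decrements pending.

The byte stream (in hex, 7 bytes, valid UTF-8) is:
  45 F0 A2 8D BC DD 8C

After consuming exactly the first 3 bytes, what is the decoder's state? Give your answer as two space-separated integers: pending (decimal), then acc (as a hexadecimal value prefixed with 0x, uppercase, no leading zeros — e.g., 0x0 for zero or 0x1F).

Answer: 2 0x22

Derivation:
Byte[0]=45: 1-byte. pending=0, acc=0x0
Byte[1]=F0: 4-byte lead. pending=3, acc=0x0
Byte[2]=A2: continuation. acc=(acc<<6)|0x22=0x22, pending=2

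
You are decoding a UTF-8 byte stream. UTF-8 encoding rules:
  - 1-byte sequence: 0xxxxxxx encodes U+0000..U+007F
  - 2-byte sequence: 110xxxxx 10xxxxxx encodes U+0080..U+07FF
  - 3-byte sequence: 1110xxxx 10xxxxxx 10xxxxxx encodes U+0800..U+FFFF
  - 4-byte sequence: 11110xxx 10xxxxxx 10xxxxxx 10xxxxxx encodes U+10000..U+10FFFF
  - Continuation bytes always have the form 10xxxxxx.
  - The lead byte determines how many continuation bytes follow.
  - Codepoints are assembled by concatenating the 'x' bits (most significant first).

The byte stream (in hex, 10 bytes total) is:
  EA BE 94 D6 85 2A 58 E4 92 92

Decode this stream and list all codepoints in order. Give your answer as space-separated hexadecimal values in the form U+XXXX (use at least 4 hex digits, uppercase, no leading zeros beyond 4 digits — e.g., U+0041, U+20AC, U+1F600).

Byte[0]=EA: 3-byte lead, need 2 cont bytes. acc=0xA
Byte[1]=BE: continuation. acc=(acc<<6)|0x3E=0x2BE
Byte[2]=94: continuation. acc=(acc<<6)|0x14=0xAF94
Completed: cp=U+AF94 (starts at byte 0)
Byte[3]=D6: 2-byte lead, need 1 cont bytes. acc=0x16
Byte[4]=85: continuation. acc=(acc<<6)|0x05=0x585
Completed: cp=U+0585 (starts at byte 3)
Byte[5]=2A: 1-byte ASCII. cp=U+002A
Byte[6]=58: 1-byte ASCII. cp=U+0058
Byte[7]=E4: 3-byte lead, need 2 cont bytes. acc=0x4
Byte[8]=92: continuation. acc=(acc<<6)|0x12=0x112
Byte[9]=92: continuation. acc=(acc<<6)|0x12=0x4492
Completed: cp=U+4492 (starts at byte 7)

Answer: U+AF94 U+0585 U+002A U+0058 U+4492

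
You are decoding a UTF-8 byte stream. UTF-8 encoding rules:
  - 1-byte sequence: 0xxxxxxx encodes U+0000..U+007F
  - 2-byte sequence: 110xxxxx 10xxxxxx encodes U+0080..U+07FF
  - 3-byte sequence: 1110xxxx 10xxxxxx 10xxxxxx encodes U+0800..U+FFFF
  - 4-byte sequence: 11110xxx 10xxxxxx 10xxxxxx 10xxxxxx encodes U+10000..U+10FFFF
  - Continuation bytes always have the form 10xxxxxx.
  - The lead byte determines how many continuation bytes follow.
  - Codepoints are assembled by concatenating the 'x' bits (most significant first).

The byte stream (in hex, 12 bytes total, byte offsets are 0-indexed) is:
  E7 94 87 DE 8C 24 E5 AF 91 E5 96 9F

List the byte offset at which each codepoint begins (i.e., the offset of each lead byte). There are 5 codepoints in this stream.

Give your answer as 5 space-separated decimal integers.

Byte[0]=E7: 3-byte lead, need 2 cont bytes. acc=0x7
Byte[1]=94: continuation. acc=(acc<<6)|0x14=0x1D4
Byte[2]=87: continuation. acc=(acc<<6)|0x07=0x7507
Completed: cp=U+7507 (starts at byte 0)
Byte[3]=DE: 2-byte lead, need 1 cont bytes. acc=0x1E
Byte[4]=8C: continuation. acc=(acc<<6)|0x0C=0x78C
Completed: cp=U+078C (starts at byte 3)
Byte[5]=24: 1-byte ASCII. cp=U+0024
Byte[6]=E5: 3-byte lead, need 2 cont bytes. acc=0x5
Byte[7]=AF: continuation. acc=(acc<<6)|0x2F=0x16F
Byte[8]=91: continuation. acc=(acc<<6)|0x11=0x5BD1
Completed: cp=U+5BD1 (starts at byte 6)
Byte[9]=E5: 3-byte lead, need 2 cont bytes. acc=0x5
Byte[10]=96: continuation. acc=(acc<<6)|0x16=0x156
Byte[11]=9F: continuation. acc=(acc<<6)|0x1F=0x559F
Completed: cp=U+559F (starts at byte 9)

Answer: 0 3 5 6 9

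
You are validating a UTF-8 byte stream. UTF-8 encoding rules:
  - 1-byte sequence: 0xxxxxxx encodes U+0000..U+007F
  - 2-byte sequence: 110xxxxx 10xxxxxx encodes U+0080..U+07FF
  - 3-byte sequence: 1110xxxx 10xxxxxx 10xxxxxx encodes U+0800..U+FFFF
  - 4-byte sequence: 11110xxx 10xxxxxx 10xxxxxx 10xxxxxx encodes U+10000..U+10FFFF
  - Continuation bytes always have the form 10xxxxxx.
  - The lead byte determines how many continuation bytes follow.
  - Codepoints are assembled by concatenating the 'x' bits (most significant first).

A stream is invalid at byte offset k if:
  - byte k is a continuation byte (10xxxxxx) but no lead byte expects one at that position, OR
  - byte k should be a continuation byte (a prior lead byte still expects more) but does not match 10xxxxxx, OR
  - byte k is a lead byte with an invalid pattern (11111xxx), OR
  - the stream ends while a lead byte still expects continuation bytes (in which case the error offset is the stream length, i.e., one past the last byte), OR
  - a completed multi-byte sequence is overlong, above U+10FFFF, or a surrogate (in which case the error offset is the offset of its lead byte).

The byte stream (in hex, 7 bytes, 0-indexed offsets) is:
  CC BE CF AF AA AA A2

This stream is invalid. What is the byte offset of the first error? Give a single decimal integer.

Answer: 4

Derivation:
Byte[0]=CC: 2-byte lead, need 1 cont bytes. acc=0xC
Byte[1]=BE: continuation. acc=(acc<<6)|0x3E=0x33E
Completed: cp=U+033E (starts at byte 0)
Byte[2]=CF: 2-byte lead, need 1 cont bytes. acc=0xF
Byte[3]=AF: continuation. acc=(acc<<6)|0x2F=0x3EF
Completed: cp=U+03EF (starts at byte 2)
Byte[4]=AA: INVALID lead byte (not 0xxx/110x/1110/11110)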